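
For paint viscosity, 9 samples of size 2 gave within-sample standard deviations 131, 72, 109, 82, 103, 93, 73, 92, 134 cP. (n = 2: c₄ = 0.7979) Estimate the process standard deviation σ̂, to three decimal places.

123.797

s̄ = (131 + 72 + 109 + 82 + 103 + 93 + 73 + 92 + 134) / 9 = 98.7778
σ̂ = s̄ / c₄ = 98.7778 / 0.7979 = 123.7972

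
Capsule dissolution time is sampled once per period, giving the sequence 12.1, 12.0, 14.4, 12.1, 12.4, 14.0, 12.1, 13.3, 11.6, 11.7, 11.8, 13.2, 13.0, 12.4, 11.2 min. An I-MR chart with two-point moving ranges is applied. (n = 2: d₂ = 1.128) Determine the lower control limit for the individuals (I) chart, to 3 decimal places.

X̄ = (12.1 + 12.0 + 14.4 + 12.1 + 12.4 + 14.0 + 12.1 + 13.3 + 11.6 + 11.7 + 11.8 + 13.2 + 13.0 + 12.4 + 11.2) / 15 = 12.4867
Moving ranges: 0.1, 2.4, 2.3, 0.3, 1.6, 1.9, 1.2, 1.7, 0.1, 0.1, 1.4, 0.2, 0.6, 1.2; M̄R̄ = 15.1000 / 14 = 1.0786
LCL = X̄ − 3·M̄R̄/d₂ = 12.4867 − 3 × 1.0786 / 1.128 = 9.6181

9.618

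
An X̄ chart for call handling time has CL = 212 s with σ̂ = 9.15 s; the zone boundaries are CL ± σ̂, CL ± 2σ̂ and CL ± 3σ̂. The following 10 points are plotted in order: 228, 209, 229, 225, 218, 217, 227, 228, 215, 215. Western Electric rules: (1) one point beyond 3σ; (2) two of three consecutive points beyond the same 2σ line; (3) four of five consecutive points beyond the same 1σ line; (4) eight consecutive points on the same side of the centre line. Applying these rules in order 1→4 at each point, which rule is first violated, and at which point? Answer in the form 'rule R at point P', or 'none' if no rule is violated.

rule 4 at point 10

Zone of each point (C = within 1σ̂, B = 1σ̂–2σ̂, A = 2σ̂–3σ̂, * = beyond 3σ̂; sign = side of CL): 1:+B, 2:-C, 3:+B, 4:+B, 5:+C, 6:+C, 7:+B, 8:+B, 9:+C, 10:+C
Rule 4 (eight consecutive points on the same side of the centre line) is satisfied at point 10.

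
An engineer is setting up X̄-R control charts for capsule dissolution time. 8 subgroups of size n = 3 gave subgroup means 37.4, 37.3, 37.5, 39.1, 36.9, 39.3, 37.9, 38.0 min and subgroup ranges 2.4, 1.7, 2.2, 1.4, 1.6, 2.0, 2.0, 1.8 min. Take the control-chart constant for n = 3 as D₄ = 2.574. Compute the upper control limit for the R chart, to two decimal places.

4.86

R̄ = (2.4 + 1.7 + 2.2 + 1.4 + 1.6 + 2.0 + 2.0 + 1.8) / 8 = 15.1000 / 8 = 1.8875
UCL_R = D₄·R̄ = 2.574 × 1.8875 = 4.8584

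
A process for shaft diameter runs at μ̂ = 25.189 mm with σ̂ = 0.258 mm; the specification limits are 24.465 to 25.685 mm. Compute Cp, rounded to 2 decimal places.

0.79

Cp = (USL − LSL) / (6σ̂) = (25.685 − 24.465) / (6 × 0.258) = 1.2200 / 1.5480 = 0.7881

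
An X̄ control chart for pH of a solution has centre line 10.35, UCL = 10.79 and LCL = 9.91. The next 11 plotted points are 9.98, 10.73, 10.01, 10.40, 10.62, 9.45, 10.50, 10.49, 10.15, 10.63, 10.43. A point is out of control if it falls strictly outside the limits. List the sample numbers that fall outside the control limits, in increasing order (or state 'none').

6

Compare each point to [9.91, 10.79]: sample 6 = 9.45 < LCL.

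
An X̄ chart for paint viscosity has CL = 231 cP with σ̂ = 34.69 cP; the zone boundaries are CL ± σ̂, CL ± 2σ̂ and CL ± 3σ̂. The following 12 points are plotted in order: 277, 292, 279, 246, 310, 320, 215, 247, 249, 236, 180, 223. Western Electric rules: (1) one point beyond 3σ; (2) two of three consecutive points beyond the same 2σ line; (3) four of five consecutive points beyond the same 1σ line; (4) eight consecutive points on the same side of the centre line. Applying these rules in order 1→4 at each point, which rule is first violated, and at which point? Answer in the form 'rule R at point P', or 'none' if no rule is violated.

Zone of each point (C = within 1σ̂, B = 1σ̂–2σ̂, A = 2σ̂–3σ̂, * = beyond 3σ̂; sign = side of CL): 1:+B, 2:+B, 3:+B, 4:+C, 5:+A, 6:+A, 7:-C, 8:+C, 9:+C, 10:+C, 11:-B, 12:-C
Rule 3 (four of five consecutive points beyond the same 1σ limit) is satisfied at point 5.

rule 3 at point 5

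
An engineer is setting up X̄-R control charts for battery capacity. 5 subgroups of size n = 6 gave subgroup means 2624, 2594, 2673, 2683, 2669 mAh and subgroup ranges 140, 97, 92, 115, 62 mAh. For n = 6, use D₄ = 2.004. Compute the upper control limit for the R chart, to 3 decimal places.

202.805

R̄ = (140 + 97 + 92 + 115 + 62) / 5 = 506.0000 / 5 = 101.2000
UCL_R = D₄·R̄ = 2.004 × 101.2000 = 202.8048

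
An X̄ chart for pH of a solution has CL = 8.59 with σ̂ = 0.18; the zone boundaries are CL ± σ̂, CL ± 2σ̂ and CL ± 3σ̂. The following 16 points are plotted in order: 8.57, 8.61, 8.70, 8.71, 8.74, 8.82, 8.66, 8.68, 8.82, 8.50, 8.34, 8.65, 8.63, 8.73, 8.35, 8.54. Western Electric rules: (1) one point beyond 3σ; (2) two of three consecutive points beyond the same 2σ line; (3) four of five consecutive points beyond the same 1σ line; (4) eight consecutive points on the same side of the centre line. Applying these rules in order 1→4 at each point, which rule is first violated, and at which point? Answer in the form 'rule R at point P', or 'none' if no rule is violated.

Zone of each point (C = within 1σ̂, B = 1σ̂–2σ̂, A = 2σ̂–3σ̂, * = beyond 3σ̂; sign = side of CL): 1:-C, 2:+C, 3:+C, 4:+C, 5:+C, 6:+B, 7:+C, 8:+C, 9:+B, 10:-C, 11:-B, 12:+C, 13:+C, 14:+C, 15:-B, 16:-C
Rule 4 (eight consecutive points on the same side of the centre line) is satisfied at point 9.

rule 4 at point 9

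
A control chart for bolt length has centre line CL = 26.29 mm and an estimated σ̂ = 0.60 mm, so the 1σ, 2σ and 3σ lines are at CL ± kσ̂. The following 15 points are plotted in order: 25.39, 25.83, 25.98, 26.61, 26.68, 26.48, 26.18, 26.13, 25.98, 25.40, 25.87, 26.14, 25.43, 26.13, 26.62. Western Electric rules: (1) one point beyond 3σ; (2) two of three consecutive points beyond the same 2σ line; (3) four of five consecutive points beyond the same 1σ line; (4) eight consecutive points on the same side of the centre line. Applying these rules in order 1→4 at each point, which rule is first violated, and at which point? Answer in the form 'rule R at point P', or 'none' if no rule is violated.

rule 4 at point 14

Zone of each point (C = within 1σ̂, B = 1σ̂–2σ̂, A = 2σ̂–3σ̂, * = beyond 3σ̂; sign = side of CL): 1:-B, 2:-C, 3:-C, 4:+C, 5:+C, 6:+C, 7:-C, 8:-C, 9:-C, 10:-B, 11:-C, 12:-C, 13:-B, 14:-C, 15:+C
Rule 4 (eight consecutive points on the same side of the centre line) is satisfied at point 14.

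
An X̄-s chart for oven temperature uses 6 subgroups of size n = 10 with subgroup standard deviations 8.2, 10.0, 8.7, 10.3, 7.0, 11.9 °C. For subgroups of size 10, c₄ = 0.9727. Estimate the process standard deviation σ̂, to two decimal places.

s̄ = (8.2 + 10.0 + 8.7 + 10.3 + 7.0 + 11.9) / 6 = 9.3500
σ̂ = s̄ / c₄ = 9.3500 / 0.9727 = 9.6124

9.61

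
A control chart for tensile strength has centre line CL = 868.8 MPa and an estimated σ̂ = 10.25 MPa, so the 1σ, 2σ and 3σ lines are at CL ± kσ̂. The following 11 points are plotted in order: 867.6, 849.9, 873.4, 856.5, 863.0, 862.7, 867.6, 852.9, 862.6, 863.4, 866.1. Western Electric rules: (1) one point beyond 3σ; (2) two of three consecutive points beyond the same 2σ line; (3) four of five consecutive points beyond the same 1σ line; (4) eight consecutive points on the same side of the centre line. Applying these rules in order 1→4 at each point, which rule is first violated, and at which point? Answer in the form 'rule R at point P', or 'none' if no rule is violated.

rule 4 at point 11

Zone of each point (C = within 1σ̂, B = 1σ̂–2σ̂, A = 2σ̂–3σ̂, * = beyond 3σ̂; sign = side of CL): 1:-C, 2:-B, 3:+C, 4:-B, 5:-C, 6:-C, 7:-C, 8:-B, 9:-C, 10:-C, 11:-C
Rule 4 (eight consecutive points on the same side of the centre line) is satisfied at point 11.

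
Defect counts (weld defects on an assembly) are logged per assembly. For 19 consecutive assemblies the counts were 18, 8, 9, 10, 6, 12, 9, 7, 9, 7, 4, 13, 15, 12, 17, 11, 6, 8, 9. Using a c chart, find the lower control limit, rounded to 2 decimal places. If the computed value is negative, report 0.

0.51

c̄ = (18 + 8 + 9 + 10 + 6 + 12 + 9 + 7 + 9 + 7 + 4 + 13 + 15 + 12 + 17 + 11 + 6 + 8 + 9) / 19 = 190 / 19 = 10.0000
LCL = c̄ − 3√c̄ = 10.0000 − 3 × 3.1623 = 0.5132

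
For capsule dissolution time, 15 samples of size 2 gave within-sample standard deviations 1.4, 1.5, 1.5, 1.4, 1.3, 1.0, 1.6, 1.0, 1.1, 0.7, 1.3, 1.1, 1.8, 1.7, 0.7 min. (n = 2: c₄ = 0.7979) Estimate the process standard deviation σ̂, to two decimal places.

1.60

s̄ = (1.4 + 1.5 + 1.5 + 1.4 + 1.3 + 1.0 + 1.6 + 1.0 + 1.1 + 0.7 + 1.3 + 1.1 + 1.8 + 1.7 + 0.7) / 15 = 1.2733
σ̂ = s̄ / c₄ = 1.2733 / 0.7979 = 1.5959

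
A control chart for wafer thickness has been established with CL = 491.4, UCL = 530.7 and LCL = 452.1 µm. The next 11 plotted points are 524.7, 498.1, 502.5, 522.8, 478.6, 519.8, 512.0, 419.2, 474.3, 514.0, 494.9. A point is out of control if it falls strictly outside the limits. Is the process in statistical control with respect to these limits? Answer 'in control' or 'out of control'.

Compare each point to [452.1, 530.7]: sample 8 = 419.2 < LCL.

out of control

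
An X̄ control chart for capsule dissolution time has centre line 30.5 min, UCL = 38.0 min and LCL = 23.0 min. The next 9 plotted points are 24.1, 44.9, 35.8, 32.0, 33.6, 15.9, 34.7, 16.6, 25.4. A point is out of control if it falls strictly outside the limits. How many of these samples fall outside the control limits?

3

Compare each point to [23.0, 38.0]: sample 2 = 44.9 > UCL; sample 6 = 15.9 < LCL; sample 8 = 16.6 < LCL.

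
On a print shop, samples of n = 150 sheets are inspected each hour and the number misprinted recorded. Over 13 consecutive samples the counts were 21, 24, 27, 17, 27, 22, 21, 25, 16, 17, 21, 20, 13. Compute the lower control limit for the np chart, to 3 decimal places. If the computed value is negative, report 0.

8.136

p̄ = Σdᵢ / (k·n) = 271 / (13 × 150) = 0.13897
LCL = np̄ − 3·√(np̄(1−p̄)) = 20.8462 − 3 × 4.2366 = 8.1362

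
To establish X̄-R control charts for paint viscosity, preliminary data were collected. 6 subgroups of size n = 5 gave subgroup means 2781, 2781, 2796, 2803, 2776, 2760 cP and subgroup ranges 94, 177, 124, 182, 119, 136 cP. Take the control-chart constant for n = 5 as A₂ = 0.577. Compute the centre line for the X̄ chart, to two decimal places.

2782.83

X̄̄ = (2781 + 2781 + 2796 + 2803 + 2776 + 2760) / 6 = 16697.0000 / 6 = 2782.8333
CL = X̄̄ = 2782.8333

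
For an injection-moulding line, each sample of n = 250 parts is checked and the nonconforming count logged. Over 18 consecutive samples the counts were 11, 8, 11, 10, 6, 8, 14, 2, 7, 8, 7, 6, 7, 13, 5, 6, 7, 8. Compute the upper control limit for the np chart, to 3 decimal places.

16.348

p̄ = Σdᵢ / (k·n) = 144 / (18 × 250) = 0.03200
UCL = np̄ + 3·√(np̄(1−p̄)) = 8.0000 + 3 × √(8.0000×0.96800) = 8.0000 + 3 × 2.7828 = 16.3484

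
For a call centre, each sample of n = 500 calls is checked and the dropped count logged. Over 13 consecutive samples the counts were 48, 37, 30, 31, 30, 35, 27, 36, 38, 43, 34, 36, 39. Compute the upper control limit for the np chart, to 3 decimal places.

p̄ = Σdᵢ / (k·n) = 464 / (13 × 500) = 0.07138
UCL = np̄ + 3·√(np̄(1−p̄)) = 35.6923 + 3 × √(35.6923×0.92862) = 35.6923 + 3 × 5.7571 = 52.9637

52.964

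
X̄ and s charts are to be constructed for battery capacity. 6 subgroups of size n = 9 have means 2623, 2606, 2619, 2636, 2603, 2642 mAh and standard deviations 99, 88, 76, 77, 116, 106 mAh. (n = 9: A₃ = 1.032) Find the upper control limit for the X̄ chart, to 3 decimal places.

X̄̄ = (2623 + 2606 + 2619 + 2636 + 2603 + 2642) / 6 = 2621.5000
s̄ = (99 + 88 + 76 + 77 + 116 + 106) / 6 = 93.6667
UCL = X̄̄ + A₃·s̄ = 2621.5000 + 1.032 × 93.6667 = 2718.1640

2718.164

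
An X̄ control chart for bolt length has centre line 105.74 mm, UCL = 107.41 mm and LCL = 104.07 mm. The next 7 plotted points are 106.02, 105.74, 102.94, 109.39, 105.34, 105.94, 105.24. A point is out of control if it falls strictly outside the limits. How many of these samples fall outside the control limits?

2

Compare each point to [104.07, 107.41]: sample 3 = 102.94 < LCL; sample 4 = 109.39 > UCL.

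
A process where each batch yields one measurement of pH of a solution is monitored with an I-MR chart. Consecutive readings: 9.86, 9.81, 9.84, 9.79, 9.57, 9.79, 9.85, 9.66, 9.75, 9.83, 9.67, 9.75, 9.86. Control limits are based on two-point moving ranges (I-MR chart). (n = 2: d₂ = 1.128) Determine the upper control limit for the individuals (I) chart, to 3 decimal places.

10.069

X̄ = (9.86 + 9.81 + 9.84 + 9.79 + 9.57 + 9.79 + 9.85 + 9.66 + 9.75 + 9.83 + 9.67 + 9.75 + 9.86) / 13 = 9.7715
Moving ranges: 0.05, 0.03, 0.05, 0.22, 0.22, 0.06, 0.19, 0.09, 0.08, 0.16, 0.08, 0.11; M̄R̄ = 1.3400 / 12 = 0.1117
UCL = X̄ + 3·M̄R̄/d₂ = 9.7715 + 3 × 0.1117 / 1.128 = 10.0685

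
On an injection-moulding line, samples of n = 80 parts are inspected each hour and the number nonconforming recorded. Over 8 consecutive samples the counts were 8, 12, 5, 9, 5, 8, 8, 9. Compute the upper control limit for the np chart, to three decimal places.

16.050

p̄ = Σdᵢ / (k·n) = 64 / (8 × 80) = 0.10000
UCL = np̄ + 3·√(np̄(1−p̄)) = 8.0000 + 3 × √(8.0000×0.90000) = 8.0000 + 3 × 2.6833 = 16.0498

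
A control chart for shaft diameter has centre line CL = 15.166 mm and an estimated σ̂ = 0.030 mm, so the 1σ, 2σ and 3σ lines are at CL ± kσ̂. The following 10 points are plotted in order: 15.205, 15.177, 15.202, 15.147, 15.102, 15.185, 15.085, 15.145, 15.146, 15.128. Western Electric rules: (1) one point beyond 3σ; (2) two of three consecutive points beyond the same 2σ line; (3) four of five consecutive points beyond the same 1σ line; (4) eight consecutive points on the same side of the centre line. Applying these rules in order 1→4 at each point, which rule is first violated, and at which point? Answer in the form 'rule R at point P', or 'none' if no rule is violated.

rule 2 at point 7

Zone of each point (C = within 1σ̂, B = 1σ̂–2σ̂, A = 2σ̂–3σ̂, * = beyond 3σ̂; sign = side of CL): 1:+B, 2:+C, 3:+B, 4:-C, 5:-A, 6:+C, 7:-A, 8:-C, 9:-C, 10:-B
Rule 2 (two of three consecutive points beyond the same 2σ limit) is satisfied at point 7.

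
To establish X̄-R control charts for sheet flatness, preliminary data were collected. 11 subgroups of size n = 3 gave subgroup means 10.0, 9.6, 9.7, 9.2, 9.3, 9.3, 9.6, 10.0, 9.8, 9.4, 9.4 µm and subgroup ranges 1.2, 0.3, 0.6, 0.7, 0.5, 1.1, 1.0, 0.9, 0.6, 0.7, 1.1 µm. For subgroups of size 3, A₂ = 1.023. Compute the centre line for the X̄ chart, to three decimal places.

X̄̄ = (10.0 + 9.6 + 9.7 + 9.2 + 9.3 + 9.3 + 9.6 + 10.0 + 9.8 + 9.4 + 9.4) / 11 = 105.3000 / 11 = 9.5727
CL = X̄̄ = 9.5727

9.573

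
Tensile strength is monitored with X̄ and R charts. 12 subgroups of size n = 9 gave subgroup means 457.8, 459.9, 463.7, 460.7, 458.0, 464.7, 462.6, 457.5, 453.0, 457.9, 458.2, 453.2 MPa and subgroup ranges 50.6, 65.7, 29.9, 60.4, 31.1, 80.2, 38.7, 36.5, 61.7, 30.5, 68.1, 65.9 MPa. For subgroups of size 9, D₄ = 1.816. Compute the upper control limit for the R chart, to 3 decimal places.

93.721

R̄ = (50.6 + 65.7 + 29.9 + 60.4 + 31.1 + 80.2 + 38.7 + 36.5 + 61.7 + 30.5 + 68.1 + 65.9) / 12 = 619.3000 / 12 = 51.6083
UCL_R = D₄·R̄ = 1.816 × 51.6083 = 93.7207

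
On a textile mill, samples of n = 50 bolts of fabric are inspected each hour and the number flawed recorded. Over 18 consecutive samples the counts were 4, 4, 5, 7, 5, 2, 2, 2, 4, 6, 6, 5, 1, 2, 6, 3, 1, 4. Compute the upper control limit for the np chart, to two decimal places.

9.48

p̄ = Σdᵢ / (k·n) = 69 / (18 × 50) = 0.07667
UCL = np̄ + 3·√(np̄(1−p̄)) = 3.8333 + 3 × √(3.8333×0.92333) = 3.8333 + 3 × 1.8813 = 9.4774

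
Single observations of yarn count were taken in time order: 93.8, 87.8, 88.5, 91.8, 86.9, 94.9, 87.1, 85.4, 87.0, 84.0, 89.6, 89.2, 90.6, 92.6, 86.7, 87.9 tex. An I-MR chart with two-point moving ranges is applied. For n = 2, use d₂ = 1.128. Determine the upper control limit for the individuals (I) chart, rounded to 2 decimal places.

X̄ = (93.8 + 87.8 + 88.5 + 91.8 + 86.9 + 94.9 + 87.1 + 85.4 + 87.0 + 84.0 + 89.6 + 89.2 + 90.6 + 92.6 + 86.7 + 87.9) / 16 = 88.9875
Moving ranges: 6.0, 0.7, 3.3, 4.9, 8.0, 7.8, 1.7, 1.6, 3.0, 5.6, 0.4, 1.4, 2.0, 5.9, 1.2; M̄R̄ = 53.5000 / 15 = 3.5667
UCL = X̄ + 3·M̄R̄/d₂ = 88.9875 + 3 × 3.5667 / 1.128 = 98.4733

98.47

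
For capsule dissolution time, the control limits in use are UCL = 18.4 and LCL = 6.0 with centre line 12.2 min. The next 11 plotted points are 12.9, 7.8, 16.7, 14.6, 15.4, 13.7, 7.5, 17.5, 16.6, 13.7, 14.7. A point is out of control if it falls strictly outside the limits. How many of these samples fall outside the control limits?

0

All 11 points lie within [6.0, 18.4].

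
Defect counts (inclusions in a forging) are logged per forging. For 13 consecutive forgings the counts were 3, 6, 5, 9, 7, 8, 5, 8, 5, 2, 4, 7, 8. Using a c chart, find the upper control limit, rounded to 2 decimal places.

13.22

c̄ = (3 + 6 + 5 + 9 + 7 + 8 + 5 + 8 + 5 + 2 + 4 + 7 + 8) / 13 = 77 / 13 = 5.9231
UCL = c̄ + 3√c̄ = 5.9231 + 3 × √5.9231 = 5.9231 + 3 × 2.4337 = 13.2243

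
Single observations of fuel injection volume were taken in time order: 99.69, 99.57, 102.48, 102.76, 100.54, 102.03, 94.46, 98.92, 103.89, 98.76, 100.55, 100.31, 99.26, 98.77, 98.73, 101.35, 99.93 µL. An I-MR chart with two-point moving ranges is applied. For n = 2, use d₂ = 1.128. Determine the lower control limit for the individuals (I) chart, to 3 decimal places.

X̄ = (99.69 + 99.57 + 102.48 + 102.76 + 100.54 + 102.03 + 94.46 + 98.92 + 103.89 + 98.76 + 100.55 + 100.31 + 99.26 + 98.77 + 98.73 + 101.35 + 99.93) / 17 = 100.1176
Moving ranges: 0.12, 2.91, 0.28, 2.22, 1.49, 7.57, 4.46, 4.97, 5.13, 1.79, 0.24, 1.05, 0.49, 0.04, 2.62, 1.42; M̄R̄ = 36.8000 / 16 = 2.3000
LCL = X̄ − 3·M̄R̄/d₂ = 100.1176 − 3 × 2.3000 / 1.128 = 94.0006

94.001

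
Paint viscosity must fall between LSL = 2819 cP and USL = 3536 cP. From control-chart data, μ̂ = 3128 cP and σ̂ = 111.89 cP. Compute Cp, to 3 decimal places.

Cp = (USL − LSL) / (6σ̂) = (3536 − 2819) / (6 × 111.89) = 717.0000 / 671.3400 = 1.0680

1.068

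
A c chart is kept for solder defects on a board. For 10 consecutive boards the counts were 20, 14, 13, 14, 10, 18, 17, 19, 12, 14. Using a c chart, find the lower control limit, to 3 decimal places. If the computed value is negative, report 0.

3.442

c̄ = (20 + 14 + 13 + 14 + 10 + 18 + 17 + 19 + 12 + 14) / 10 = 151 / 10 = 15.1000
LCL = c̄ − 3√c̄ = 15.1000 − 3 × 3.8859 = 3.4424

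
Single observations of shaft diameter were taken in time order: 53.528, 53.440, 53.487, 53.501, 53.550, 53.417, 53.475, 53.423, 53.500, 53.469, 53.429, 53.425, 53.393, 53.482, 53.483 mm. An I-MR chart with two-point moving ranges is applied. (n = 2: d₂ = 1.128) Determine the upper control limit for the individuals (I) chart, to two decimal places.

X̄ = (53.528 + 53.440 + 53.487 + 53.501 + 53.550 + 53.417 + 53.475 + 53.423 + 53.500 + 53.469 + 53.429 + 53.425 + 53.393 + 53.482 + 53.483) / 15 = 53.4668
Moving ranges: 0.088, 0.047, 0.014, 0.049, 0.133, 0.058, 0.052, 0.077, 0.031, 0.040, 0.004, 0.032, 0.089, 0.001; M̄R̄ = 0.7150 / 14 = 0.0511
UCL = X̄ + 3·M̄R̄/d₂ = 53.4668 + 3 × 0.0511 / 1.128 = 53.6026

53.60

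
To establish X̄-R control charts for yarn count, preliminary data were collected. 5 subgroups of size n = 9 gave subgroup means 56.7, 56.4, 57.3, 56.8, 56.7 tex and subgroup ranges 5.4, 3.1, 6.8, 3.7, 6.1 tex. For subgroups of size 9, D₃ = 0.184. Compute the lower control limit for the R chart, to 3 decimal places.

R̄ = (5.4 + 3.1 + 6.8 + 3.7 + 6.1) / 5 = 25.1000 / 5 = 5.0200
LCL_R = D₃·R̄ = 0.184 × 5.0200 = 0.9237

0.924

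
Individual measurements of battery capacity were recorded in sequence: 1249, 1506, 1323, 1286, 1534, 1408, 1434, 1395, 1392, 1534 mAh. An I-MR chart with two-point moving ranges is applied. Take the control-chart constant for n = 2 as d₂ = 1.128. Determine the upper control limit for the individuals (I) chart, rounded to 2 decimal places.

1719.63

X̄ = (1249 + 1506 + 1323 + 1286 + 1534 + 1408 + 1434 + 1395 + 1392 + 1534) / 10 = 1406.1000
Moving ranges: 257, 183, 37, 248, 126, 26, 39, 3, 142; M̄R̄ = 1061.0000 / 9 = 117.8889
UCL = X̄ + 3·M̄R̄/d₂ = 1406.1000 + 3 × 117.8889 / 1.128 = 1719.6343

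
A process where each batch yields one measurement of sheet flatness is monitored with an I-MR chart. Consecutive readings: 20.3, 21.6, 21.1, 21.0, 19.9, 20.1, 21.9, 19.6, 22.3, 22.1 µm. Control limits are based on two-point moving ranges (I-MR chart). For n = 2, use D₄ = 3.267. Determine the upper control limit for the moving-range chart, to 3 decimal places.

3.703

Moving ranges: 1.3, 0.5, 0.1, 1.1, 0.2, 1.8, 2.3, 2.7, 0.2; M̄R̄ = 10.2000 / 9 = 1.1333
UCL_MR = D₄·M̄R̄ = 3.267 × 1.1333 = 3.7026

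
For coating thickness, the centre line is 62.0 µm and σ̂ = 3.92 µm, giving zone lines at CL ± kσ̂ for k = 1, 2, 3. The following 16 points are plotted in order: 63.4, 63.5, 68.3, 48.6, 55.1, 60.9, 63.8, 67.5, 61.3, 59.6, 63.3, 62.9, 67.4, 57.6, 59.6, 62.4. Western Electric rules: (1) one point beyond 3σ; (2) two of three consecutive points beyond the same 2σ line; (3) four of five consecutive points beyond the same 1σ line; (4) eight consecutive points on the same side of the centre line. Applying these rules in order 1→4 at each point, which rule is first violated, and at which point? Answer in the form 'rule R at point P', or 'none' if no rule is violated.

Zone of each point (C = within 1σ̂, B = 1σ̂–2σ̂, A = 2σ̂–3σ̂, * = beyond 3σ̂; sign = side of CL): 1:+C, 2:+C, 3:+B, 4:-*, 5:-B, 6:-C, 7:+C, 8:+B, 9:-C, 10:-C, 11:+C, 12:+C, 13:+B, 14:-B, 15:-C, 16:+C
Rule 1 (one point beyond the 3σ limits) is satisfied at point 4.

rule 1 at point 4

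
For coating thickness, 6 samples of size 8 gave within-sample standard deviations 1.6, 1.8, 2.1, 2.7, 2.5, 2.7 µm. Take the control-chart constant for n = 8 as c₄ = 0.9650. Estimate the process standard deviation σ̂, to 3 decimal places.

2.314

s̄ = (1.6 + 1.8 + 2.1 + 2.7 + 2.5 + 2.7) / 6 = 2.2333
σ̂ = s̄ / c₄ = 2.2333 / 0.9650 = 2.3143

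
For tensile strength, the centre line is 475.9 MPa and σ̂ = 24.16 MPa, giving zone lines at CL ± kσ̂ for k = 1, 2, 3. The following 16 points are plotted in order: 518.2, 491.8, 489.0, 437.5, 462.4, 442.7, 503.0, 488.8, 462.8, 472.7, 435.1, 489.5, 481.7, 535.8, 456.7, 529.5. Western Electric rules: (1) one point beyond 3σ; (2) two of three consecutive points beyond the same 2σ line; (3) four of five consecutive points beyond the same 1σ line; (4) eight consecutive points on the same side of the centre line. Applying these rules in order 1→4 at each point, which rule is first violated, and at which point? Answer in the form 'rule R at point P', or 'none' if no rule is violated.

rule 2 at point 16

Zone of each point (C = within 1σ̂, B = 1σ̂–2σ̂, A = 2σ̂–3σ̂, * = beyond 3σ̂; sign = side of CL): 1:+B, 2:+C, 3:+C, 4:-B, 5:-C, 6:-B, 7:+B, 8:+C, 9:-C, 10:-C, 11:-B, 12:+C, 13:+C, 14:+A, 15:-C, 16:+A
Rule 2 (two of three consecutive points beyond the same 2σ limit) is satisfied at point 16.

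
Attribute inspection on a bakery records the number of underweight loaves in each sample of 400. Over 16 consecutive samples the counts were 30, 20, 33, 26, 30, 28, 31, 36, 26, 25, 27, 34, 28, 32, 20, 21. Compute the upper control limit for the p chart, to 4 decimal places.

0.1081

p̄ = Σdᵢ / (k·n) = 447 / (16 × 400) = 0.06984
UCL = p̄ + 3·√(p̄(1−p̄)/n) = 0.06984 + 3 × √(0.06984×0.93016/400) = 0.06984 + 3 × 0.01274 = 0.10808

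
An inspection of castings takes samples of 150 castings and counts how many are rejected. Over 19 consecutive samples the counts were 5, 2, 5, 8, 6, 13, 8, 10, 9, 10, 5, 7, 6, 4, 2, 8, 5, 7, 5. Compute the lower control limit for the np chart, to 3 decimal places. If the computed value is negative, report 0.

p̄ = Σdᵢ / (k·n) = 125 / (19 × 150) = 0.04386
LCL = np̄ − 3·√(np̄(1−p̄)) = 6.5789 − 3 × 2.5081 = -0.9453 → 0 (negative, so LCL = 0)

0.000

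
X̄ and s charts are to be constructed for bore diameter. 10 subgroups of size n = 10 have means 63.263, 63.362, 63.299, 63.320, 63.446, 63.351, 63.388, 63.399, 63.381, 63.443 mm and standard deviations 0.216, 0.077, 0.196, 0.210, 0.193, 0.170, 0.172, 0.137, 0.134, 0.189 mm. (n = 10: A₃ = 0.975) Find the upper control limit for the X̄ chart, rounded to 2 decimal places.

63.53

X̄̄ = (63.263 + 63.362 + 63.299 + 63.320 + 63.446 + 63.351 + 63.388 + 63.399 + 63.381 + 63.443) / 10 = 63.3652
s̄ = (0.216 + 0.077 + 0.196 + 0.210 + 0.193 + 0.170 + 0.172 + 0.137 + 0.134 + 0.189) / 10 = 0.1694
UCL = X̄̄ + A₃·s̄ = 63.3652 + 0.975 × 0.1694 = 63.5304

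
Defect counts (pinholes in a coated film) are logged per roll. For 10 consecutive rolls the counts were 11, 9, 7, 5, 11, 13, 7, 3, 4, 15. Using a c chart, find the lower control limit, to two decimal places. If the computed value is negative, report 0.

0.00

c̄ = (11 + 9 + 7 + 5 + 11 + 13 + 7 + 3 + 4 + 15) / 10 = 85 / 10 = 8.5000
LCL = c̄ − 3√c̄ = 8.5000 − 3 × 2.9155 = -0.2464 → 0 (cannot be negative)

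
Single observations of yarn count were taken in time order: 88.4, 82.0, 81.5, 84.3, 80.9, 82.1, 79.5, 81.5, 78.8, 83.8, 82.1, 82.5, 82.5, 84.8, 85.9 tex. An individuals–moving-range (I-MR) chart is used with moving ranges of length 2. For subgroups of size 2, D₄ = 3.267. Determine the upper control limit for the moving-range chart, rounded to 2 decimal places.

7.49

Moving ranges: 6.4, 0.5, 2.8, 3.4, 1.2, 2.6, 2.0, 2.7, 5.0, 1.7, 0.4, 0.0, 2.3, 1.1; M̄R̄ = 32.1000 / 14 = 2.2929
UCL_MR = D₄·M̄R̄ = 3.267 × 2.2929 = 7.4908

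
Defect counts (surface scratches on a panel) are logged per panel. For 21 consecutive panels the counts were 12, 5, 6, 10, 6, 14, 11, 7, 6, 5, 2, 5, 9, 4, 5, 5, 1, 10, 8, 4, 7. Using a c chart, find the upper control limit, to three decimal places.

14.563

c̄ = (12 + 5 + 6 + 10 + 6 + 14 + 11 + 7 + 6 + 5 + 2 + 5 + 9 + 4 + 5 + 5 + 1 + 10 + 8 + 4 + 7) / 21 = 142 / 21 = 6.7619
UCL = c̄ + 3√c̄ = 6.7619 + 3 × √6.7619 = 6.7619 + 3 × 2.6004 = 14.5630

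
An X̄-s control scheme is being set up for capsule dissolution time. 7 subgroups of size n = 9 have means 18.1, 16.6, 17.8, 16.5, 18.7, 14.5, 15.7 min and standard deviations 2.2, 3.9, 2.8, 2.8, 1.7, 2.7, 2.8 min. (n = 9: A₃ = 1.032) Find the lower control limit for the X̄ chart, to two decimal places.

14.06

X̄̄ = (18.1 + 16.6 + 17.8 + 16.5 + 18.7 + 14.5 + 15.7) / 7 = 16.8429
s̄ = (2.2 + 3.9 + 2.8 + 2.8 + 1.7 + 2.7 + 2.8) / 7 = 2.7000
LCL = X̄̄ − A₃·s̄ = 16.8429 − 1.032 × 2.7000 = 14.0565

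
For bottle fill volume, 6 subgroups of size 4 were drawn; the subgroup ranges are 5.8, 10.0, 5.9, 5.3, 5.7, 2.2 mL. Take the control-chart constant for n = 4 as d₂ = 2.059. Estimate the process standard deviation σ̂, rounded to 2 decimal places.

2.82

R̄ = (5.8 + 10.0 + 5.9 + 5.3 + 5.7 + 2.2) / 6 = 5.8167
σ̂ = R̄ / d₂ = 5.8167 / 2.059 = 2.8250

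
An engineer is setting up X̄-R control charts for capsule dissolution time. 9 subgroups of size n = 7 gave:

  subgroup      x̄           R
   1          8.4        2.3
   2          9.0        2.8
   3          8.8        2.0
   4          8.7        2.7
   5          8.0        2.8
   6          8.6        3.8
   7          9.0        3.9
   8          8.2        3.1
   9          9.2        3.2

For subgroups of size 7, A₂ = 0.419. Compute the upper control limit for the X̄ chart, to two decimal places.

X̄̄ = (8.4 + 9.0 + 8.8 + 8.7 + 8.0 + 8.6 + 9.0 + 8.2 + 9.2) / 9 = 77.9000 / 9 = 8.6556
R̄ = (2.3 + 2.8 + 2.0 + 2.7 + 2.8 + 3.8 + 3.9 + 3.1 + 3.2) / 9 = 26.6000 / 9 = 2.9556
UCL = X̄̄ + A₂·R̄ = 8.6556 + 0.419 × 2.9556 = 9.8939

9.89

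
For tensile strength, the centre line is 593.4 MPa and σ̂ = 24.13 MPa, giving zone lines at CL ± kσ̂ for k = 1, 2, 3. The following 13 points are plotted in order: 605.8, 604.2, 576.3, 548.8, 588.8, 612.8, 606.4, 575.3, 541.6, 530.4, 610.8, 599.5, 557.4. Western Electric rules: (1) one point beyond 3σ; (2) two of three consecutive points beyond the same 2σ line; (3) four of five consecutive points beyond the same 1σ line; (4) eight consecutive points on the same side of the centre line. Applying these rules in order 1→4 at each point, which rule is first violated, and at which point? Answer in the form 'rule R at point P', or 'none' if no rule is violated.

rule 2 at point 10

Zone of each point (C = within 1σ̂, B = 1σ̂–2σ̂, A = 2σ̂–3σ̂, * = beyond 3σ̂; sign = side of CL): 1:+C, 2:+C, 3:-C, 4:-B, 5:-C, 6:+C, 7:+C, 8:-C, 9:-A, 10:-A, 11:+C, 12:+C, 13:-B
Rule 2 (two of three consecutive points beyond the same 2σ limit) is satisfied at point 10.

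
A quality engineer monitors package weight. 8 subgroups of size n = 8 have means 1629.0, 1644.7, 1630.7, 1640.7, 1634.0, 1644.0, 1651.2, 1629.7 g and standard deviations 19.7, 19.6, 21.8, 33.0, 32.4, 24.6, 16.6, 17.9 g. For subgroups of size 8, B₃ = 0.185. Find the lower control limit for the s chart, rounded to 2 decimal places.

4.29

s̄ = (19.7 + 19.6 + 21.8 + 33.0 + 32.4 + 24.6 + 16.6 + 17.9) / 8 = 23.2000
LCL_s = B₃·s̄ = 0.185 × 23.2000 = 4.2920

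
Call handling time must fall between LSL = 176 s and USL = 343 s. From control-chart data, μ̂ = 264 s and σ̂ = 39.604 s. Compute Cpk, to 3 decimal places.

Cpu = (USL − μ̂) / (3σ̂) = (343 − 264) / (3 × 39.604) = 0.6649; Cpl = (μ̂ − LSL) / (3σ̂) = (264 − 176) / (3 × 39.604) = 0.7407; Cpk = min(Cpu, Cpl) = 0.6649

0.665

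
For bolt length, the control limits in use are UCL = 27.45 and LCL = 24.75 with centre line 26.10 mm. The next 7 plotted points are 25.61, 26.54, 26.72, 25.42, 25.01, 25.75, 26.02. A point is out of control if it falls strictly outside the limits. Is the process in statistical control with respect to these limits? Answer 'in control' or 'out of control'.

in control

All 7 points lie within [24.75, 27.45].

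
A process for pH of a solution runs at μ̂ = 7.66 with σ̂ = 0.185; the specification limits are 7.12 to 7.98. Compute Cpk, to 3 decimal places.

Cpu = (USL − μ̂) / (3σ̂) = (7.98 − 7.66) / (3 × 0.185) = 0.5766; Cpl = (μ̂ − LSL) / (3σ̂) = (7.66 − 7.12) / (3 × 0.185) = 0.9730; Cpk = min(Cpu, Cpl) = 0.5766

0.577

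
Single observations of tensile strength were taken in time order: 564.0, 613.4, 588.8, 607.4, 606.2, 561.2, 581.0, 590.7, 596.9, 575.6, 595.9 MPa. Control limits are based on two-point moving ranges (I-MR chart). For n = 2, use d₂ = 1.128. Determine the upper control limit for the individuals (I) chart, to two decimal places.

X̄ = (564.0 + 613.4 + 588.8 + 607.4 + 606.2 + 561.2 + 581.0 + 590.7 + 596.9 + 575.6 + 595.9) / 11 = 589.1909
Moving ranges: 49.4, 24.6, 18.6, 1.2, 45.0, 19.8, 9.7, 6.2, 21.3, 20.3; M̄R̄ = 216.1000 / 10 = 21.6100
UCL = X̄ + 3·M̄R̄/d₂ = 589.1909 + 3 × 21.6100 / 1.128 = 646.6643

646.66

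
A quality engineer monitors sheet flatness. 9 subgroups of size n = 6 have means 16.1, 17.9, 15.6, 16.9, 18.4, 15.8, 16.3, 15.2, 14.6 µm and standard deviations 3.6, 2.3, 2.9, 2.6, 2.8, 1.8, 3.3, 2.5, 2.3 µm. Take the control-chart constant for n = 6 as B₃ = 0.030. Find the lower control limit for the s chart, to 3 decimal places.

s̄ = (3.6 + 2.3 + 2.9 + 2.6 + 2.8 + 1.8 + 3.3 + 2.5 + 2.3) / 9 = 2.6778
LCL_s = B₃·s̄ = 0.030 × 2.6778 = 0.0803

0.080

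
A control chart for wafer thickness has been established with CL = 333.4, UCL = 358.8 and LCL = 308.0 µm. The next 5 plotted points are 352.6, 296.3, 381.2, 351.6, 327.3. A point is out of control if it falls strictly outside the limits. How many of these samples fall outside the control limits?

Compare each point to [308.0, 358.8]: sample 2 = 296.3 < LCL; sample 3 = 381.2 > UCL.

2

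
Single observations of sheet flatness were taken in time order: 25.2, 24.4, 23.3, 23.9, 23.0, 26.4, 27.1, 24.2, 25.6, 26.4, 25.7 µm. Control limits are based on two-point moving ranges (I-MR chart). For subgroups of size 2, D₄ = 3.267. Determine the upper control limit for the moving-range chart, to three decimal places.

Moving ranges: 0.8, 1.1, 0.6, 0.9, 3.4, 0.7, 2.9, 1.4, 0.8, 0.7; M̄R̄ = 13.3000 / 10 = 1.3300
UCL_MR = D₄·M̄R̄ = 3.267 × 1.3300 = 4.3451

4.345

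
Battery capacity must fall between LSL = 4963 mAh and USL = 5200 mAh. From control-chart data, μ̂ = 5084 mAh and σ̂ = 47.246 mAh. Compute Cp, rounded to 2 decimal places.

Cp = (USL − LSL) / (6σ̂) = (5200 − 4963) / (6 × 47.246) = 237.0000 / 283.4760 = 0.8360

0.84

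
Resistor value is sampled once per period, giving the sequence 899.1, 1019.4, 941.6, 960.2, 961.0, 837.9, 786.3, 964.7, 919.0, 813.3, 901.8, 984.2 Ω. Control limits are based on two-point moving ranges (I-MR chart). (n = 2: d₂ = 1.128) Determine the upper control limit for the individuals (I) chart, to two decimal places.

1131.59

X̄ = (899.1 + 1019.4 + 941.6 + 960.2 + 961.0 + 837.9 + 786.3 + 964.7 + 919.0 + 813.3 + 901.8 + 984.2) / 12 = 915.7083
Moving ranges: 120.3, 77.8, 18.6, 0.8, 123.1, 51.6, 178.4, 45.7, 105.7, 88.5, 82.4; M̄R̄ = 892.9000 / 11 = 81.1727
UCL = X̄ + 3·M̄R̄/d₂ = 915.7083 + 3 × 81.1727 / 1.128 = 1131.5932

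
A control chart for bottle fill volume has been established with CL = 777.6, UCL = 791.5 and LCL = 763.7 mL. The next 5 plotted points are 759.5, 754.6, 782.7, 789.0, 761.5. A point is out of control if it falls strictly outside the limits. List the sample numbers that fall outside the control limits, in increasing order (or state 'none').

1, 2, 5

Compare each point to [763.7, 791.5]: sample 1 = 759.5 < LCL; sample 2 = 754.6 < LCL; sample 5 = 761.5 < LCL.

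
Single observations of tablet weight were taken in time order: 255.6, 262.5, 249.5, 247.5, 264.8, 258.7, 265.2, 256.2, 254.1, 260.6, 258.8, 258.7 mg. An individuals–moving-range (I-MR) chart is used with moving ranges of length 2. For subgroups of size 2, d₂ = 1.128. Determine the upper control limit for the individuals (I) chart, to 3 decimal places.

274.922

X̄ = (255.6 + 262.5 + 249.5 + 247.5 + 264.8 + 258.7 + 265.2 + 256.2 + 254.1 + 260.6 + 258.8 + 258.7) / 12 = 257.6833
Moving ranges: 6.9, 13.0, 2.0, 17.3, 6.1, 6.5, 9.0, 2.1, 6.5, 1.8, 0.1; M̄R̄ = 71.3000 / 11 = 6.4818
UCL = X̄ + 3·M̄R̄/d₂ = 257.6833 + 3 × 6.4818 / 1.128 = 274.9222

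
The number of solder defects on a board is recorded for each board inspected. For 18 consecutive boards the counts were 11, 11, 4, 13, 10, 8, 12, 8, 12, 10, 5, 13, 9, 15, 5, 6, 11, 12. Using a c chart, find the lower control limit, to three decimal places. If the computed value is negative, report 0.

c̄ = (11 + 11 + 4 + 13 + 10 + 8 + 12 + 8 + 12 + 10 + 5 + 13 + 9 + 15 + 5 + 6 + 11 + 12) / 18 = 175 / 18 = 9.7222
LCL = c̄ − 3√c̄ = 9.7222 − 3 × 3.1180 = 0.3681

0.368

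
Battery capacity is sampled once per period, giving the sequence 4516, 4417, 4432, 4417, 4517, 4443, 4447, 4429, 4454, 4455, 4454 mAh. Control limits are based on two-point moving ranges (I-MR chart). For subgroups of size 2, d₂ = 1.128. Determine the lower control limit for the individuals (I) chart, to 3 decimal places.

X̄ = (4516 + 4417 + 4432 + 4417 + 4517 + 4443 + 4447 + 4429 + 4454 + 4455 + 4454) / 11 = 4452.8182
Moving ranges: 99, 15, 15, 100, 74, 4, 18, 25, 1, 1; M̄R̄ = 352.0000 / 10 = 35.2000
LCL = X̄ − 3·M̄R̄/d₂ = 4452.8182 − 3 × 35.2000 / 1.128 = 4359.2012

4359.201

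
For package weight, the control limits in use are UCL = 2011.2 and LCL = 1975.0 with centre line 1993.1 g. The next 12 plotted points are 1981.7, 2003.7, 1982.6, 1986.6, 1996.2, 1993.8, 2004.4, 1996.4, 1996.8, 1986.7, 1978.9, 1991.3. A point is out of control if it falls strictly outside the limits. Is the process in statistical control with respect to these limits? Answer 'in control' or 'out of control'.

in control

All 12 points lie within [1975.0, 2011.2].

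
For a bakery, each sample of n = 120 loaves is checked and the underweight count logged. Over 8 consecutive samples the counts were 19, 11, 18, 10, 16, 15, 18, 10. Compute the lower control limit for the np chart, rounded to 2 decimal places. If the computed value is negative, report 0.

p̄ = Σdᵢ / (k·n) = 117 / (8 × 120) = 0.12187
LCL = np̄ − 3·√(np̄(1−p̄)) = 14.6250 − 3 × 3.5837 = 3.8740

3.87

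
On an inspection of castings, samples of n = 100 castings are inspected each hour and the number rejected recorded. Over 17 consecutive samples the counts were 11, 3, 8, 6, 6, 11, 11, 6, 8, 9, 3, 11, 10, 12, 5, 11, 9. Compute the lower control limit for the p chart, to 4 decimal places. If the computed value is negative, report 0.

0.0000

p̄ = Σdᵢ / (k·n) = 140 / (17 × 100) = 0.08235
LCL = p̄ − 3·√(p̄(1−p̄)/n) = 0.08235 − 3 × 0.02749 = -0.00012 → 0 (negative, so LCL = 0)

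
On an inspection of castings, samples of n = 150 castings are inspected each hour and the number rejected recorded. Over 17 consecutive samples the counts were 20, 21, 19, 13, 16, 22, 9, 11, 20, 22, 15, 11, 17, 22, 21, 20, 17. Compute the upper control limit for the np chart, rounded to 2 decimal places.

29.18

p̄ = Σdᵢ / (k·n) = 296 / (17 × 150) = 0.11608
UCL = np̄ + 3·√(np̄(1−p̄)) = 17.4118 + 3 × √(17.4118×0.88392) = 17.4118 + 3 × 3.9231 = 29.1810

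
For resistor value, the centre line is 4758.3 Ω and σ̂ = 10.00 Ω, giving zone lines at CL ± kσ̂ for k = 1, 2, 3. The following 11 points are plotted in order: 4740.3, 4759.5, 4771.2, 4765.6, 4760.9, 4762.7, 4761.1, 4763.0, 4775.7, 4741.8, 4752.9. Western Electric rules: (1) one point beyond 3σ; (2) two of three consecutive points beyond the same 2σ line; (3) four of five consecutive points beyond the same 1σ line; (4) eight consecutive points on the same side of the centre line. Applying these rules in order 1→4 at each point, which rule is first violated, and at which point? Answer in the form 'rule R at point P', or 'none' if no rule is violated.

rule 4 at point 9

Zone of each point (C = within 1σ̂, B = 1σ̂–2σ̂, A = 2σ̂–3σ̂, * = beyond 3σ̂; sign = side of CL): 1:-B, 2:+C, 3:+B, 4:+C, 5:+C, 6:+C, 7:+C, 8:+C, 9:+B, 10:-B, 11:-C
Rule 4 (eight consecutive points on the same side of the centre line) is satisfied at point 9.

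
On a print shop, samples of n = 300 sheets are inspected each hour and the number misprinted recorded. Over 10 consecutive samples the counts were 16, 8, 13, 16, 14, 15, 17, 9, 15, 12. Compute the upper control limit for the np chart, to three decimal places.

p̄ = Σdᵢ / (k·n) = 135 / (10 × 300) = 0.04500
UCL = np̄ + 3·√(np̄(1−p̄)) = 13.5000 + 3 × √(13.5000×0.95500) = 13.5000 + 3 × 3.5906 = 24.2718

24.272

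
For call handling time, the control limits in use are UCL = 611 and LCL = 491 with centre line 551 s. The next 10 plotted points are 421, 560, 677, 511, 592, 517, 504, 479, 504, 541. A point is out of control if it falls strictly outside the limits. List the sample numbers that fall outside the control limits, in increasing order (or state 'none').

1, 3, 8

Compare each point to [491, 611]: sample 1 = 421 < LCL; sample 3 = 677 > UCL; sample 8 = 479 < LCL.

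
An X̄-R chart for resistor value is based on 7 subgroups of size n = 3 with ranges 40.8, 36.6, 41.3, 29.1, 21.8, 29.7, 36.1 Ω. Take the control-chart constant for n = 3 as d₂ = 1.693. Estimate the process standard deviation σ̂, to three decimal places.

19.863

R̄ = (40.8 + 36.6 + 41.3 + 29.1 + 21.8 + 29.7 + 36.1) / 7 = 33.6286
σ̂ = R̄ / d₂ = 33.6286 / 1.693 = 19.8633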